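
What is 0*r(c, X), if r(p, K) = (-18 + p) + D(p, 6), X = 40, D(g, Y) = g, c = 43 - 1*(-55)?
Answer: 0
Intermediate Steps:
c = 98 (c = 43 + 55 = 98)
r(p, K) = -18 + 2*p (r(p, K) = (-18 + p) + p = -18 + 2*p)
0*r(c, X) = 0*(-18 + 2*98) = 0*(-18 + 196) = 0*178 = 0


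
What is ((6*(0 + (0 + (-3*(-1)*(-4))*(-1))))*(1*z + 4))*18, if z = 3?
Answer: 9072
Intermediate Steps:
((6*(0 + (0 + (-3*(-1)*(-4))*(-1))))*(1*z + 4))*18 = ((6*(0 + (0 + (-3*(-1)*(-4))*(-1))))*(1*3 + 4))*18 = ((6*(0 + (0 + (3*(-4))*(-1))))*(3 + 4))*18 = ((6*(0 + (0 - 12*(-1))))*7)*18 = ((6*(0 + (0 + 12)))*7)*18 = ((6*(0 + 12))*7)*18 = ((6*12)*7)*18 = (72*7)*18 = 504*18 = 9072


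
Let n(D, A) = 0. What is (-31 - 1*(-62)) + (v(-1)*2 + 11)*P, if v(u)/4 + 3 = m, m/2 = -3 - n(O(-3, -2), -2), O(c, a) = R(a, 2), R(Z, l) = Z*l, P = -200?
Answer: 12231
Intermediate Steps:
O(c, a) = 2*a (O(c, a) = a*2 = 2*a)
m = -6 (m = 2*(-3 - 1*0) = 2*(-3 + 0) = 2*(-3) = -6)
v(u) = -36 (v(u) = -12 + 4*(-6) = -12 - 24 = -36)
(-31 - 1*(-62)) + (v(-1)*2 + 11)*P = (-31 - 1*(-62)) + (-36*2 + 11)*(-200) = (-31 + 62) + (-72 + 11)*(-200) = 31 - 61*(-200) = 31 + 12200 = 12231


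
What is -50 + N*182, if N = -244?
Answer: -44458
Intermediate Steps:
-50 + N*182 = -50 - 244*182 = -50 - 44408 = -44458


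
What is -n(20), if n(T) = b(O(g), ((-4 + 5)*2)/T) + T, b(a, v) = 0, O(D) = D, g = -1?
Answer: -20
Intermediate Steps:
n(T) = T (n(T) = 0 + T = T)
-n(20) = -1*20 = -20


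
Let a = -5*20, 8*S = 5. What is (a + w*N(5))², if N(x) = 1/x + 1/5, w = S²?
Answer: 10208025/1024 ≈ 9968.8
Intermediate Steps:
S = 5/8 (S = (⅛)*5 = 5/8 ≈ 0.62500)
w = 25/64 (w = (5/8)² = 25/64 ≈ 0.39063)
N(x) = ⅕ + 1/x (N(x) = 1/x + 1*(⅕) = 1/x + ⅕ = ⅕ + 1/x)
a = -100
(a + w*N(5))² = (-100 + 25*((⅕)*(5 + 5)/5)/64)² = (-100 + 25*((⅕)*(⅕)*10)/64)² = (-100 + (25/64)*(⅖))² = (-100 + 5/32)² = (-3195/32)² = 10208025/1024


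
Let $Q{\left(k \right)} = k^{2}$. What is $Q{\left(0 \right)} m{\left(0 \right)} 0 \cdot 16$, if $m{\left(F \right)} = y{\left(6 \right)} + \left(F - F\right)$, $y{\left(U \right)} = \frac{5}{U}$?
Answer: $0$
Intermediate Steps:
$m{\left(F \right)} = \frac{5}{6}$ ($m{\left(F \right)} = \frac{5}{6} + \left(F - F\right) = 5 \cdot \frac{1}{6} + 0 = \frac{5}{6} + 0 = \frac{5}{6}$)
$Q{\left(0 \right)} m{\left(0 \right)} 0 \cdot 16 = 0^{2} \cdot \frac{5}{6} \cdot 0 \cdot 16 = 0 \cdot 0 \cdot 16 = 0 \cdot 16 = 0$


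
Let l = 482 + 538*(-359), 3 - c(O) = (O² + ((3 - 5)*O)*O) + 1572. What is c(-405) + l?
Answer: -30204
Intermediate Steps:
c(O) = -1569 + O² (c(O) = 3 - ((O² + ((3 - 5)*O)*O) + 1572) = 3 - ((O² + (-2*O)*O) + 1572) = 3 - ((O² - 2*O²) + 1572) = 3 - (-O² + 1572) = 3 - (1572 - O²) = 3 + (-1572 + O²) = -1569 + O²)
l = -192660 (l = 482 - 193142 = -192660)
c(-405) + l = (-1569 + (-405)²) - 192660 = (-1569 + 164025) - 192660 = 162456 - 192660 = -30204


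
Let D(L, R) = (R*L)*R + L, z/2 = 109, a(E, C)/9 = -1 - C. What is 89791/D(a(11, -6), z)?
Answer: 89791/2138625 ≈ 0.041985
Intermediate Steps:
a(E, C) = -9 - 9*C (a(E, C) = 9*(-1 - C) = -9 - 9*C)
z = 218 (z = 2*109 = 218)
D(L, R) = L + L*R² (D(L, R) = (L*R)*R + L = L*R² + L = L + L*R²)
89791/D(a(11, -6), z) = 89791/(((-9 - 9*(-6))*(1 + 218²))) = 89791/(((-9 + 54)*(1 + 47524))) = 89791/((45*47525)) = 89791/2138625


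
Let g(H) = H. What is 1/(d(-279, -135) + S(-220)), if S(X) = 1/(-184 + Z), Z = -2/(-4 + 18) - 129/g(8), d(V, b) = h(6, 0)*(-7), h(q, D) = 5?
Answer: -11215/392581 ≈ -0.028567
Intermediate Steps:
d(V, b) = -35 (d(V, b) = 5*(-7) = -35)
Z = -911/56 (Z = -2/(-4 + 18) - 129/8 = -2/14 - 129*1/8 = -2*1/14 - 129/8 = -1/7 - 129/8 = -911/56 ≈ -16.268)
S(X) = -56/11215 (S(X) = 1/(-184 - 911/56) = 1/(-11215/56) = -56/11215)
1/(d(-279, -135) + S(-220)) = 1/(-35 - 56/11215) = 1/(-392581/11215) = -11215/392581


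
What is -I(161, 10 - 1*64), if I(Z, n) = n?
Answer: 54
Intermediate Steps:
-I(161, 10 - 1*64) = -(10 - 1*64) = -(10 - 64) = -1*(-54) = 54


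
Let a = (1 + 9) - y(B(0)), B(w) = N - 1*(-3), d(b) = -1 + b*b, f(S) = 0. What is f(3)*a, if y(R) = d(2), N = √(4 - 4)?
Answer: 0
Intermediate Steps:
N = 0 (N = √0 = 0)
d(b) = -1 + b²
B(w) = 3 (B(w) = 0 - 1*(-3) = 0 + 3 = 3)
y(R) = 3 (y(R) = -1 + 2² = -1 + 4 = 3)
a = 7 (a = (1 + 9) - 1*3 = 10 - 3 = 7)
f(3)*a = 0*7 = 0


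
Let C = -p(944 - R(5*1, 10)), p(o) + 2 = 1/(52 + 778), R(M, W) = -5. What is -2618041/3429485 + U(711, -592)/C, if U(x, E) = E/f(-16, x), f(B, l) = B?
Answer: 100976154331/5689515615 ≈ 17.748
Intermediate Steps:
U(x, E) = -E/16 (U(x, E) = E/(-16) = E*(-1/16) = -E/16)
p(o) = -1659/830 (p(o) = -2 + 1/(52 + 778) = -2 + 1/830 = -1659/830)
C = 1659/830 (C = -1*(-1659/830) = 1659/830 ≈ 1.9988)
-2618041/3429485 + U(711, -592)/C = -2618041/3429485 + (-1/16*(-592))/(1659/830) = -2618041*1/3429485 + 37*(830/1659) = -2618041/3429485 + 30710/1659 = 100976154331/5689515615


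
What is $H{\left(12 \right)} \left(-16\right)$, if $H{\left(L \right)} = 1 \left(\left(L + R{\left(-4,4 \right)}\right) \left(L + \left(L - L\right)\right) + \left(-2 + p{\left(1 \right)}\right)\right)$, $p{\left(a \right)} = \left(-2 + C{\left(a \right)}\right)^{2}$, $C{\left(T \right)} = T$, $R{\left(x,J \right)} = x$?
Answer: $-1520$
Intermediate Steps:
$p{\left(a \right)} = \left(-2 + a\right)^{2}$
$H{\left(L \right)} = -1 + L \left(-4 + L\right)$ ($H{\left(L \right)} = 1 \left(\left(L - 4\right) \left(L + \left(L - L\right)\right) - \left(2 - \left(-2 + 1\right)^{2}\right)\right) = 1 \left(\left(-4 + L\right) \left(L + 0\right) - \left(2 - \left(-1\right)^{2}\right)\right) = 1 \left(\left(-4 + L\right) L + \left(-2 + 1\right)\right) = 1 \left(L \left(-4 + L\right) - 1\right) = 1 \left(-1 + L \left(-4 + L\right)\right) = -1 + L \left(-4 + L\right)$)
$H{\left(12 \right)} \left(-16\right) = \left(-1 + 12^{2} - 48\right) \left(-16\right) = \left(-1 + 144 - 48\right) \left(-16\right) = 95 \left(-16\right) = -1520$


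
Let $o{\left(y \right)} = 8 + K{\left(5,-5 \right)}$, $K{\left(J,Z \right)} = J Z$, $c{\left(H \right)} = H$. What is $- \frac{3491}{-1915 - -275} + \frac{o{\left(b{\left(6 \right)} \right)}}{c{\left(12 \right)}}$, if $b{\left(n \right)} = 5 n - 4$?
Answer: $\frac{3503}{4920} \approx 0.71199$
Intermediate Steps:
$b{\left(n \right)} = -4 + 5 n$
$o{\left(y \right)} = -17$ ($o{\left(y \right)} = 8 + 5 \left(-5\right) = 8 - 25 = -17$)
$- \frac{3491}{-1915 - -275} + \frac{o{\left(b{\left(6 \right)} \right)}}{c{\left(12 \right)}} = - \frac{3491}{-1915 - -275} - \frac{17}{12} = - \frac{3491}{-1915 + 275} - \frac{17}{12} = - \frac{3491}{-1640} - \frac{17}{12} = \left(-3491\right) \left(- \frac{1}{1640}\right) - \frac{17}{12} = \frac{3491}{1640} - \frac{17}{12} = \frac{3503}{4920}$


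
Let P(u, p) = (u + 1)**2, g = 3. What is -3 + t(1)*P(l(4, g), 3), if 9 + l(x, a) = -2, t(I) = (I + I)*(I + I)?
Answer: 397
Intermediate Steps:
t(I) = 4*I**2 (t(I) = (2*I)*(2*I) = 4*I**2)
l(x, a) = -11 (l(x, a) = -9 - 2 = -11)
P(u, p) = (1 + u)**2
-3 + t(1)*P(l(4, g), 3) = -3 + (4*1**2)*(1 - 11)**2 = -3 + (4*1)*(-10)**2 = -3 + 4*100 = -3 + 400 = 397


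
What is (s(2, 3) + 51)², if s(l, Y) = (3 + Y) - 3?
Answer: 2916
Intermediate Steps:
s(l, Y) = Y
(s(2, 3) + 51)² = (3 + 51)² = 54² = 2916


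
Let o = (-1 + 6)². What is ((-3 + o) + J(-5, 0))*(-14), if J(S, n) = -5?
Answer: -238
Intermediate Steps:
o = 25 (o = 5² = 25)
((-3 + o) + J(-5, 0))*(-14) = ((-3 + 25) - 5)*(-14) = (22 - 5)*(-14) = 17*(-14) = -238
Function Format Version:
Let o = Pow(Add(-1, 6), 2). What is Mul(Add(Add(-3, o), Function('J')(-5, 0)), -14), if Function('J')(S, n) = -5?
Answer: -238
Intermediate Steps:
o = 25 (o = Pow(5, 2) = 25)
Mul(Add(Add(-3, o), Function('J')(-5, 0)), -14) = Mul(Add(Add(-3, 25), -5), -14) = Mul(Add(22, -5), -14) = Mul(17, -14) = -238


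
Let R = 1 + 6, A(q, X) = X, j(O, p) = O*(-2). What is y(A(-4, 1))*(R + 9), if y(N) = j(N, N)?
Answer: -32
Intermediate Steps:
j(O, p) = -2*O
R = 7
y(N) = -2*N
y(A(-4, 1))*(R + 9) = (-2*1)*(7 + 9) = -2*16 = -32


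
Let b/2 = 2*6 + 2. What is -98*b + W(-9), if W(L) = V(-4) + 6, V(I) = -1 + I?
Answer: -2743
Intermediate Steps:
W(L) = 1 (W(L) = (-1 - 4) + 6 = -5 + 6 = 1)
b = 28 (b = 2*(2*6 + 2) = 2*(12 + 2) = 2*14 = 28)
-98*b + W(-9) = -98*28 + 1 = -2744 + 1 = -2743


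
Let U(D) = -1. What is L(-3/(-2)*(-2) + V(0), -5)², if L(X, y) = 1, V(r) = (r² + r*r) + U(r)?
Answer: 1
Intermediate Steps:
V(r) = -1 + 2*r² (V(r) = (r² + r*r) - 1 = (r² + r²) - 1 = 2*r² - 1 = -1 + 2*r²)
L(-3/(-2)*(-2) + V(0), -5)² = 1² = 1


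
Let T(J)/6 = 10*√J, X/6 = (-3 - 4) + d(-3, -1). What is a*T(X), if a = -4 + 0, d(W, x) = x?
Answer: -960*I*√3 ≈ -1662.8*I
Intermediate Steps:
a = -4
X = -48 (X = 6*((-3 - 4) - 1) = 6*(-7 - 1) = 6*(-8) = -48)
T(J) = 60*√J (T(J) = 6*(10*√J) = 60*√J)
a*T(X) = -240*√(-48) = -240*4*I*√3 = -960*I*√3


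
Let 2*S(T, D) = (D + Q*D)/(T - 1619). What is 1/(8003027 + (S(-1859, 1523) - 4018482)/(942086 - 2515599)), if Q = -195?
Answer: 5472678214/43798005485086443 ≈ 1.2495e-7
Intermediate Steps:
S(T, D) = -97*D/(-1619 + T) (S(T, D) = ((D - 195*D)/(T - 1619))/2 = ((-194*D)/(-1619 + T))/2 = (-194*D/(-1619 + T))/2 = -97*D/(-1619 + T))
1/(8003027 + (S(-1859, 1523) - 4018482)/(942086 - 2515599)) = 1/(8003027 + (-97*1523/(-1619 - 1859) - 4018482)/(942086 - 2515599)) = 1/(8003027 + (-97*1523/(-3478) - 4018482)/(-1573513)) = 1/(8003027 + (-97*1523*(-1/3478) - 4018482)*(-1/1573513)) = 1/(8003027 + (147731/3478 - 4018482)*(-1/1573513)) = 1/(8003027 - 13976132665/3478*(-1/1573513)) = 1/(8003027 + 13976132665/5472678214) = 1/(43798005485086443/5472678214) = 5472678214/43798005485086443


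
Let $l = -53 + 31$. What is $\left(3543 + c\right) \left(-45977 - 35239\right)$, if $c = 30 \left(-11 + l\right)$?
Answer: $-207344448$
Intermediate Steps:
$l = -22$
$c = -990$ ($c = 30 \left(-11 - 22\right) = 30 \left(-33\right) = -990$)
$\left(3543 + c\right) \left(-45977 - 35239\right) = \left(3543 - 990\right) \left(-45977 - 35239\right) = 2553 \left(-81216\right) = -207344448$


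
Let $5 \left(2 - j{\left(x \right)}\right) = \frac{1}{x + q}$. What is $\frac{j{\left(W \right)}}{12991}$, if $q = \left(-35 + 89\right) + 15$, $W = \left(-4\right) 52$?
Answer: $\frac{1391}{9028745} \approx 0.00015406$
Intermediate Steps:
$W = -208$
$q = 69$ ($q = 54 + 15 = 69$)
$j{\left(x \right)} = 2 - \frac{1}{5 \left(69 + x\right)}$ ($j{\left(x \right)} = 2 - \frac{1}{5 \left(x + 69\right)} = 2 - \frac{1}{5 \left(69 + x\right)}$)
$\frac{j{\left(W \right)}}{12991} = \frac{\frac{1}{5} \frac{1}{69 - 208} \left(689 + 10 \left(-208\right)\right)}{12991} = \frac{689 - 2080}{5 \left(-139\right)} \frac{1}{12991} = \frac{1}{5} \left(- \frac{1}{139}\right) \left(-1391\right) \frac{1}{12991} = \frac{1391}{695} \cdot \frac{1}{12991} = \frac{1391}{9028745}$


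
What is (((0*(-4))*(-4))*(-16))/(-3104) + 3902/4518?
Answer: 1951/2259 ≈ 0.86366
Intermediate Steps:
(((0*(-4))*(-4))*(-16))/(-3104) + 3902/4518 = ((0*(-4))*(-16))*(-1/3104) + 3902*(1/4518) = (0*(-16))*(-1/3104) + 1951/2259 = 0*(-1/3104) + 1951/2259 = 0 + 1951/2259 = 1951/2259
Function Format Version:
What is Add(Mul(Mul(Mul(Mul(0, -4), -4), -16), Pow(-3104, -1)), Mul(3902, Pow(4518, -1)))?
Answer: Rational(1951, 2259) ≈ 0.86366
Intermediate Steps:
Add(Mul(Mul(Mul(Mul(0, -4), -4), -16), Pow(-3104, -1)), Mul(3902, Pow(4518, -1))) = Add(Mul(Mul(Mul(0, -4), -16), Rational(-1, 3104)), Mul(3902, Rational(1, 4518))) = Add(Mul(Mul(0, -16), Rational(-1, 3104)), Rational(1951, 2259)) = Add(Mul(0, Rational(-1, 3104)), Rational(1951, 2259)) = Add(0, Rational(1951, 2259)) = Rational(1951, 2259)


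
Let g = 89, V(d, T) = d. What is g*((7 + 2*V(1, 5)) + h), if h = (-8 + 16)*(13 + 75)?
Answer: 63457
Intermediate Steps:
h = 704 (h = 8*88 = 704)
g*((7 + 2*V(1, 5)) + h) = 89*((7 + 2*1) + 704) = 89*((7 + 2) + 704) = 89*(9 + 704) = 89*713 = 63457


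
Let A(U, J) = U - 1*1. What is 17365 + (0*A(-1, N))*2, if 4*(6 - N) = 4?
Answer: 17365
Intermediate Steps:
N = 5 (N = 6 - ¼*4 = 6 - 1 = 5)
A(U, J) = -1 + U (A(U, J) = U - 1 = -1 + U)
17365 + (0*A(-1, N))*2 = 17365 + (0*(-1 - 1))*2 = 17365 + (0*(-2))*2 = 17365 + 0*2 = 17365 + 0 = 17365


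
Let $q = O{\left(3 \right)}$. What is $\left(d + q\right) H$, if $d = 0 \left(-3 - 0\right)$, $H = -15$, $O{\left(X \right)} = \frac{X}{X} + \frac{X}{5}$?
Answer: $-24$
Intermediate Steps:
$O{\left(X \right)} = 1 + \frac{X}{5}$ ($O{\left(X \right)} = 1 + X \frac{1}{5} = 1 + \frac{X}{5}$)
$d = 0$ ($d = 0 \left(-3 + \left(-4 + 4\right)\right) = 0 \left(-3 + 0\right) = 0 \left(-3\right) = 0$)
$q = \frac{8}{5}$ ($q = 1 + \frac{1}{5} \cdot 3 = 1 + \frac{3}{5} = \frac{8}{5} \approx 1.6$)
$\left(d + q\right) H = \left(0 + \frac{8}{5}\right) \left(-15\right) = \frac{8}{5} \left(-15\right) = -24$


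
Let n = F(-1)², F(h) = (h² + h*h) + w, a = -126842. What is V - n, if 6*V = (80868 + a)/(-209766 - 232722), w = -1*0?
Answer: -5286869/1327464 ≈ -3.9827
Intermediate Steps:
w = 0
F(h) = 2*h² (F(h) = (h² + h*h) + 0 = (h² + h²) + 0 = 2*h² + 0 = 2*h²)
n = 4 (n = (2*(-1)²)² = (2*1)² = 2² = 4)
V = 22987/1327464 (V = ((80868 - 126842)/(-209766 - 232722))/6 = (-45974/(-442488))/6 = (-45974*(-1/442488))/6 = (⅙)*(22987/221244) = 22987/1327464 ≈ 0.017316)
V - n = 22987/1327464 - 1*4 = 22987/1327464 - 4 = -5286869/1327464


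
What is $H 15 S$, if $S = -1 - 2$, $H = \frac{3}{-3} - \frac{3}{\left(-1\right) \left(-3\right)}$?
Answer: $90$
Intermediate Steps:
$H = -2$ ($H = 3 \left(- \frac{1}{3}\right) - \frac{3}{3} = -1 - 1 = -2$)
$S = -3$
$H 15 S = - 2 \cdot 15 \left(-3\right) = \left(-2\right) \left(-45\right) = 90$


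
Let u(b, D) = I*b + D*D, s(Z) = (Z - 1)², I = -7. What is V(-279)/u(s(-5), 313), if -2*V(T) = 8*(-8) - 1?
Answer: 65/195434 ≈ 0.00033259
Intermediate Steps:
s(Z) = (-1 + Z)²
u(b, D) = D² - 7*b (u(b, D) = -7*b + D*D = -7*b + D² = D² - 7*b)
V(T) = 65/2 (V(T) = -(8*(-8) - 1)/2 = -(-64 - 1)/2 = -½*(-65) = 65/2)
V(-279)/u(s(-5), 313) = 65/(2*(313² - 7*(-1 - 5)²)) = 65/(2*(97969 - 7*(-6)²)) = 65/(2*(97969 - 7*36)) = 65/(2*(97969 - 252)) = (65/2)/97717 = (65/2)*(1/97717) = 65/195434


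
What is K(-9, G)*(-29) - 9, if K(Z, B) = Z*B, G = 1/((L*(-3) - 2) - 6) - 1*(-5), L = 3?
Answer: 21771/17 ≈ 1280.6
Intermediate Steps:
G = 84/17 (G = 1/((3*(-3) - 2) - 6) - 1*(-5) = 1/((-9 - 2) - 6) + 5 = 1/(-11 - 6) + 5 = 1/(-17) + 5 = -1/17 + 5 = 84/17 ≈ 4.9412)
K(Z, B) = B*Z
K(-9, G)*(-29) - 9 = ((84/17)*(-9))*(-29) - 9 = -756/17*(-29) - 9 = 21924/17 - 9 = 21771/17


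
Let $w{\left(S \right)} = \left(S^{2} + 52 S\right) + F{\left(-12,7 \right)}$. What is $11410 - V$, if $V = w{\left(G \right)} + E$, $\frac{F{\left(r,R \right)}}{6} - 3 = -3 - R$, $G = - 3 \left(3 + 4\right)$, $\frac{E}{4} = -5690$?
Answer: $34863$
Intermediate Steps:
$E = -22760$ ($E = 4 \left(-5690\right) = -22760$)
$G = -21$ ($G = \left(-3\right) 7 = -21$)
$F{\left(r,R \right)} = - 6 R$ ($F{\left(r,R \right)} = 18 + 6 \left(-3 - R\right) = 18 - \left(18 + 6 R\right) = - 6 R$)
$w{\left(S \right)} = -42 + S^{2} + 52 S$ ($w{\left(S \right)} = \left(S^{2} + 52 S\right) - 42 = -42 + S^{2} + 52 S$)
$V = -23453$ ($V = \left(-42 + \left(-21\right)^{2} + 52 \left(-21\right)\right) - 22760 = \left(-42 + 441 - 1092\right) - 22760 = -693 - 22760 = -23453$)
$11410 - V = 11410 - -23453 = 11410 + 23453 = 34863$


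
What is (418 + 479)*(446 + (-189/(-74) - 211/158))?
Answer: 1172576340/2923 ≈ 4.0116e+5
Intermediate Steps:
(418 + 479)*(446 + (-189/(-74) - 211/158)) = 897*(446 + (-189*(-1/74) - 211*1/158)) = 897*(446 + (189/74 - 211/158)) = 897*(446 + 3562/2923) = 897*(1307220/2923) = 1172576340/2923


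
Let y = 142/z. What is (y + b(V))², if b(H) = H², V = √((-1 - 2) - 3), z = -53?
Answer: 211600/2809 ≈ 75.329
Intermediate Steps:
V = I*√6 (V = √(-3 - 3) = √(-6) = I*√6 ≈ 2.4495*I)
y = -142/53 (y = 142/(-53) = 142*(-1/53) = -142/53 ≈ -2.6792)
(y + b(V))² = (-142/53 + (I*√6)²)² = (-142/53 - 6)² = (-460/53)² = 211600/2809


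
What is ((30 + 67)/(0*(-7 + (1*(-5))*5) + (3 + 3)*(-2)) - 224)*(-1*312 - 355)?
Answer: 1857595/12 ≈ 1.5480e+5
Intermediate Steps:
((30 + 67)/(0*(-7 + (1*(-5))*5) + (3 + 3)*(-2)) - 224)*(-1*312 - 355) = (97/(0*(-7 - 5*5) + 6*(-2)) - 224)*(-312 - 355) = (97/(0*(-7 - 25) - 12) - 224)*(-667) = (97/(0*(-32) - 12) - 224)*(-667) = (97/(0 - 12) - 224)*(-667) = (97/(-12) - 224)*(-667) = (97*(-1/12) - 224)*(-667) = (-97/12 - 224)*(-667) = -2785/12*(-667) = 1857595/12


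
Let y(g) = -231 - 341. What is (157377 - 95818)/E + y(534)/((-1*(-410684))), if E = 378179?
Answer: 6266244492/38828016109 ≈ 0.16138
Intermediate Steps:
y(g) = -572
(157377 - 95818)/E + y(534)/((-1*(-410684))) = (157377 - 95818)/378179 - 572/((-1*(-410684))) = 61559*(1/378179) - 572/410684 = 61559/378179 - 572*1/410684 = 61559/378179 - 143/102671 = 6266244492/38828016109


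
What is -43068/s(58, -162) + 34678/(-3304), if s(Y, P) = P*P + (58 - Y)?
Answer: -6264203/516132 ≈ -12.137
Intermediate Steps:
s(Y, P) = 58 + P**2 - Y (s(Y, P) = P**2 + (58 - Y) = 58 + P**2 - Y)
-43068/s(58, -162) + 34678/(-3304) = -43068/(58 + (-162)**2 - 1*58) + 34678/(-3304) = -43068/(58 + 26244 - 58) + 34678*(-1/3304) = -43068/26244 - 2477/236 = -43068*1/26244 - 2477/236 = -3589/2187 - 2477/236 = -6264203/516132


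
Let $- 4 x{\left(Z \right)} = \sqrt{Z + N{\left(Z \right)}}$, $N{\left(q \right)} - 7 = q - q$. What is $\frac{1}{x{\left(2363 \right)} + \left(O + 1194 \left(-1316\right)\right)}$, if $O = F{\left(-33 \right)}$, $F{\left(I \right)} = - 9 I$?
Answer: $- \frac{4189352}{6581501317069} + \frac{2 \sqrt{2370}}{19744503951207} \approx -6.3653 \cdot 10^{-7}$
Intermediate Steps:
$N{\left(q \right)} = 7$ ($N{\left(q \right)} = 7 + \left(q - q\right) = 7 + 0 = 7$)
$x{\left(Z \right)} = - \frac{\sqrt{7 + Z}}{4}$ ($x{\left(Z \right)} = - \frac{\sqrt{Z + 7}}{4} = - \frac{\sqrt{7 + Z}}{4}$)
$O = 297$ ($O = \left(-9\right) \left(-33\right) = 297$)
$\frac{1}{x{\left(2363 \right)} + \left(O + 1194 \left(-1316\right)\right)} = \frac{1}{- \frac{\sqrt{7 + 2363}}{4} + \left(297 + 1194 \left(-1316\right)\right)} = \frac{1}{- \frac{\sqrt{2370}}{4} + \left(297 - 1571304\right)} = \frac{1}{- \frac{\sqrt{2370}}{4} - 1571007} = \frac{1}{-1571007 - \frac{\sqrt{2370}}{4}}$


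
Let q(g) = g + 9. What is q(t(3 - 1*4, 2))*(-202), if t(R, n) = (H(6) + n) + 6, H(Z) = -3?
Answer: -2828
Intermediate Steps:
t(R, n) = 3 + n (t(R, n) = (-3 + n) + 6 = 3 + n)
q(g) = 9 + g
q(t(3 - 1*4, 2))*(-202) = (9 + (3 + 2))*(-202) = (9 + 5)*(-202) = 14*(-202) = -2828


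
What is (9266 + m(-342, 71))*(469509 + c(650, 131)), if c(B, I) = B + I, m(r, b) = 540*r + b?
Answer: -82462059470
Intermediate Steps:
m(r, b) = b + 540*r
(9266 + m(-342, 71))*(469509 + c(650, 131)) = (9266 + (71 + 540*(-342)))*(469509 + (650 + 131)) = (9266 + (71 - 184680))*(469509 + 781) = (9266 - 184609)*470290 = -175343*470290 = -82462059470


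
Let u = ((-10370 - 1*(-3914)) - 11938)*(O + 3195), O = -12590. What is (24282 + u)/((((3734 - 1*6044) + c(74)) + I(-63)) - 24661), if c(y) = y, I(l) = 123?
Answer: -86417956/13387 ≈ -6455.4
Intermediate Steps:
u = 172811630 (u = ((-10370 - 1*(-3914)) - 11938)*(-12590 + 3195) = ((-10370 + 3914) - 11938)*(-9395) = (-6456 - 11938)*(-9395) = -18394*(-9395) = 172811630)
(24282 + u)/((((3734 - 1*6044) + c(74)) + I(-63)) - 24661) = (24282 + 172811630)/((((3734 - 1*6044) + 74) + 123) - 24661) = 172835912/((((3734 - 6044) + 74) + 123) - 24661) = 172835912/(((-2310 + 74) + 123) - 24661) = 172835912/((-2236 + 123) - 24661) = 172835912/(-2113 - 24661) = 172835912/(-26774) = 172835912*(-1/26774) = -86417956/13387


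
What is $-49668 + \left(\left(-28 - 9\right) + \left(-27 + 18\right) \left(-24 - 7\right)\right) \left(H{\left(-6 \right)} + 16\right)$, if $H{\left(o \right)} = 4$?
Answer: $-44828$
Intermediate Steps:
$-49668 + \left(\left(-28 - 9\right) + \left(-27 + 18\right) \left(-24 - 7\right)\right) \left(H{\left(-6 \right)} + 16\right) = -49668 + \left(\left(-28 - 9\right) + \left(-27 + 18\right) \left(-24 - 7\right)\right) \left(4 + 16\right) = -49668 + \left(\left(-28 - 9\right) - -279\right) 20 = -49668 + \left(-37 + 279\right) 20 = -49668 + 242 \cdot 20 = -49668 + 4840 = -44828$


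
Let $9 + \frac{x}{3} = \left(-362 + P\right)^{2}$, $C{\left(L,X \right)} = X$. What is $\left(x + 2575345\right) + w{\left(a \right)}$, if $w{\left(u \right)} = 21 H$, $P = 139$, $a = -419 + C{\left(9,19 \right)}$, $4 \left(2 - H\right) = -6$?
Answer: $\frac{5449157}{2} \approx 2.7246 \cdot 10^{6}$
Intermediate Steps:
$H = \frac{7}{2}$ ($H = 2 - - \frac{3}{2} = 2 + \frac{3}{2} = \frac{7}{2} \approx 3.5$)
$a = -400$ ($a = -419 + 19 = -400$)
$w{\left(u \right)} = \frac{147}{2}$ ($w{\left(u \right)} = 21 \cdot \frac{7}{2} = \frac{147}{2}$)
$x = 149160$ ($x = -27 + 3 \left(-362 + 139\right)^{2} = -27 + 3 \left(-223\right)^{2} = -27 + 3 \cdot 49729 = -27 + 149187 = 149160$)
$\left(x + 2575345\right) + w{\left(a \right)} = \left(149160 + 2575345\right) + \frac{147}{2} = 2724505 + \frac{147}{2} = \frac{5449157}{2}$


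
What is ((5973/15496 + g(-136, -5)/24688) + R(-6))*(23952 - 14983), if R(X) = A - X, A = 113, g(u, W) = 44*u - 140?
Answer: 25549221450413/23910328 ≈ 1.0685e+6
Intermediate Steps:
g(u, W) = -140 + 44*u
R(X) = 113 - X
((5973/15496 + g(-136, -5)/24688) + R(-6))*(23952 - 14983) = ((5973/15496 + (-140 + 44*(-136))/24688) + (113 - 1*(-6)))*(23952 - 14983) = ((5973*(1/15496) + (-140 - 5984)*(1/24688)) + (113 + 6))*8969 = ((5973/15496 - 6124*1/24688) + 119)*8969 = ((5973/15496 - 1531/6172) + 119)*8969 = (3285245/23910328 + 119)*8969 = (2848614277/23910328)*8969 = 25549221450413/23910328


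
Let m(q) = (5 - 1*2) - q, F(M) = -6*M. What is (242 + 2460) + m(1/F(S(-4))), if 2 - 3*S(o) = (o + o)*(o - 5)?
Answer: 378699/140 ≈ 2705.0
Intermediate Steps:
S(o) = ⅔ - 2*o*(-5 + o)/3 (S(o) = ⅔ - (o + o)*(o - 5)/3 = ⅔ - 2*o*(-5 + o)/3)
m(q) = 3 - q (m(q) = (5 - 2) - q = 3 - q)
(242 + 2460) + m(1/F(S(-4))) = (242 + 2460) + (3 - 1/((-6*(⅔ - ⅔*(-4)² + (10/3)*(-4))))) = 2702 + (3 - 1/((-6*(⅔ - ⅔*16 - 40/3)))) = 2702 + (3 - 1/((-6*(⅔ - 32/3 - 40/3)))) = 2702 + (3 - 1/((-6*(-70/3)))) = 2702 + (3 - 1/140) = 2702 + 419/140 = 378699/140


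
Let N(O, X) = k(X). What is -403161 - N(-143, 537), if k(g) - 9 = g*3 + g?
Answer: -405318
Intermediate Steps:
k(g) = 9 + 4*g (k(g) = 9 + (g*3 + g) = 9 + (3*g + g) = 9 + 4*g)
N(O, X) = 9 + 4*X
-403161 - N(-143, 537) = -403161 - (9 + 4*537) = -403161 - (9 + 2148) = -403161 - 1*2157 = -403161 - 2157 = -405318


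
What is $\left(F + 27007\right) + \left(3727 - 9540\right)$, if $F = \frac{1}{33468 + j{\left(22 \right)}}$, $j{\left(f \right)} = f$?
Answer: $\frac{709787061}{33490} \approx 21194.0$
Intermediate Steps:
$F = \frac{1}{33490}$ ($F = \frac{1}{33468 + 22} = \frac{1}{33490} \approx 2.986 \cdot 10^{-5}$)
$\left(F + 27007\right) + \left(3727 - 9540\right) = \left(\frac{1}{33490} + 27007\right) + \left(3727 - 9540\right) = \frac{904464431}{33490} + \left(3727 - 9540\right) = \frac{904464431}{33490} - 5813 = \frac{709787061}{33490}$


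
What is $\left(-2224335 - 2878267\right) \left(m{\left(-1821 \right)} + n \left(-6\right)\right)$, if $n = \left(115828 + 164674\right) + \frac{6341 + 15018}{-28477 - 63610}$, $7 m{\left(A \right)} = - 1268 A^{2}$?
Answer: $\frac{1981272874995655203972}{644609} \approx 3.0736 \cdot 10^{15}$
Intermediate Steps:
$m{\left(A \right)} = - \frac{1268 A^{2}}{7}$ ($m{\left(A \right)} = \frac{\left(-1268\right) A^{2}}{7} = - \frac{1268 A^{2}}{7}$)
$n = \frac{25830566315}{92087}$ ($n = 280502 + \frac{21359}{-92087} = 280502 + 21359 \left(- \frac{1}{92087}\right) = 280502 - \frac{21359}{92087} = \frac{25830566315}{92087} \approx 2.805 \cdot 10^{5}$)
$\left(-2224335 - 2878267\right) \left(m{\left(-1821 \right)} + n \left(-6\right)\right) = \left(-2224335 - 2878267\right) \left(- \frac{1268 \left(-1821\right)^{2}}{7} + \frac{25830566315}{92087} \left(-6\right)\right) = - 5102602 \left(\left(- \frac{1268}{7}\right) 3316041 - \frac{154983397890}{92087}\right) = - 5102602 \left(- \frac{4204739988}{7} - \frac{154983397890}{92087}\right) = \left(-5102602\right) \left(- \frac{388286775060186}{644609}\right) = \frac{1981272874995655203972}{644609}$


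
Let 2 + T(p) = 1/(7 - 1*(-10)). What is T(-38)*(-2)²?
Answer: -132/17 ≈ -7.7647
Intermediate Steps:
T(p) = -33/17 (T(p) = -2 + 1/(7 - 1*(-10)) = -2 + 1/(7 + 10) = -2 + 1/17 = -33/17)
T(-38)*(-2)² = -33/17*(-2)² = -33/17*4 = -132/17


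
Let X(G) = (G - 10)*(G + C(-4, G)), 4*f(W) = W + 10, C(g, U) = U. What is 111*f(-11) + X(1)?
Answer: -183/4 ≈ -45.750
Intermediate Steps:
f(W) = 5/2 + W/4 (f(W) = (W + 10)/4 = (10 + W)/4 = 5/2 + W/4)
X(G) = 2*G*(-10 + G) (X(G) = (G - 10)*(G + G) = (-10 + G)*(2*G) = 2*G*(-10 + G))
111*f(-11) + X(1) = 111*(5/2 + (¼)*(-11)) + 2*1*(-10 + 1) = 111*(5/2 - 11/4) + 2*1*(-9) = 111*(-¼) - 18 = -111/4 - 18 = -183/4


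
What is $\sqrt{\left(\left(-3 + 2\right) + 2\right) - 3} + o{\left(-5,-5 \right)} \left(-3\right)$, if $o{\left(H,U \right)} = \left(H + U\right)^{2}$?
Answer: $-300 + i \sqrt{2} \approx -300.0 + 1.4142 i$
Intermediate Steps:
$\sqrt{\left(\left(-3 + 2\right) + 2\right) - 3} + o{\left(-5,-5 \right)} \left(-3\right) = \sqrt{\left(\left(-3 + 2\right) + 2\right) - 3} + \left(-5 - 5\right)^{2} \left(-3\right) = \sqrt{\left(-1 + 2\right) - 3} + \left(-10\right)^{2} \left(-3\right) = \sqrt{1 - 3} + 100 \left(-3\right) = \sqrt{-2} - 300 = i \sqrt{2} - 300 = -300 + i \sqrt{2}$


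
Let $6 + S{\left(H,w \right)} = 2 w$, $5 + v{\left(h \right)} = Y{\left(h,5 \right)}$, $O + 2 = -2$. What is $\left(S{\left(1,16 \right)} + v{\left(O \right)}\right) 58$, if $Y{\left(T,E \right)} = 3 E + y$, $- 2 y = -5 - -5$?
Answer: $2088$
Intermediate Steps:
$O = -4$ ($O = -2 - 2 = -4$)
$y = 0$ ($y = - \frac{-5 - -5}{2} = - \frac{-5 + 5}{2} = \left(- \frac{1}{2}\right) 0 = 0$)
$Y{\left(T,E \right)} = 3 E$ ($Y{\left(T,E \right)} = 3 E + 0 = 3 E$)
$v{\left(h \right)} = 10$ ($v{\left(h \right)} = -5 + 3 \cdot 5 = -5 + 15 = 10$)
$S{\left(H,w \right)} = -6 + 2 w$
$\left(S{\left(1,16 \right)} + v{\left(O \right)}\right) 58 = \left(\left(-6 + 2 \cdot 16\right) + 10\right) 58 = \left(\left(-6 + 32\right) + 10\right) 58 = \left(26 + 10\right) 58 = 36 \cdot 58 = 2088$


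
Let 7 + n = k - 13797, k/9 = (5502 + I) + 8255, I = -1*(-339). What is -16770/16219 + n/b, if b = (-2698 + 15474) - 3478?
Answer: 838896340/75402131 ≈ 11.126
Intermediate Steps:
I = 339
b = 9298 (b = 12776 - 3478 = 9298)
k = 126864 (k = 9*((5502 + 339) + 8255) = 9*(5841 + 8255) = 9*14096 = 126864)
n = 113060 (n = -7 + (126864 - 13797) = -7 + 113067 = 113060)
-16770/16219 + n/b = -16770/16219 + 113060/9298 = -16770*1/16219 + 113060*(1/9298) = -16770/16219 + 56530/4649 = 838896340/75402131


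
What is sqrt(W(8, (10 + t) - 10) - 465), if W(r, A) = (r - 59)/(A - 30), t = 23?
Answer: 6*I*sqrt(623)/7 ≈ 21.394*I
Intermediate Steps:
W(r, A) = (-59 + r)/(-30 + A)
sqrt(W(8, (10 + t) - 10) - 465) = sqrt((-59 + 8)/(-30 + ((10 + 23) - 10)) - 465) = sqrt(-51/(-30 + (33 - 10)) - 465) = sqrt(-51/(-30 + 23) - 465) = sqrt(-51/(-7) - 465) = sqrt(-1/7*(-51) - 465) = sqrt(51/7 - 465) = sqrt(-3204/7) = 6*I*sqrt(623)/7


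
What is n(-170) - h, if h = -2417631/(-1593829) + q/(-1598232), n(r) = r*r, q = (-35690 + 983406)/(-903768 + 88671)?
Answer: 15000505596108549150953/519075881210705454 ≈ 28898.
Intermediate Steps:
q = -947716/815097 (q = 947716/(-815097) = 947716*(-1/815097) = -947716/815097 ≈ -1.1627)
n(r) = r**2
h = 787370880838469647/519075881210705454 (h = -2417631/(-1593829) - 947716/815097/(-1598232) = -2417631*(-1/1593829) - 947716/815097*(-1/1598232) = 2417631/1593829 + 236929/325678527126 = 787370880838469647/519075881210705454 ≈ 1.5169)
n(-170) - h = (-170)**2 - 1*787370880838469647/519075881210705454 = 28900 - 787370880838469647/519075881210705454 = 15000505596108549150953/519075881210705454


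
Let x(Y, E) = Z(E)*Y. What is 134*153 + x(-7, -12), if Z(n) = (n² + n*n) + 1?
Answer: 18479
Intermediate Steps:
Z(n) = 1 + 2*n² (Z(n) = (n² + n²) + 1 = 2*n² + 1 = 1 + 2*n²)
x(Y, E) = Y*(1 + 2*E²) (x(Y, E) = (1 + 2*E²)*Y = Y*(1 + 2*E²))
134*153 + x(-7, -12) = 134*153 - 7*(1 + 2*(-12)²) = 20502 - 7*(1 + 2*144) = 20502 - 7*(1 + 288) = 20502 - 7*289 = 20502 - 2023 = 18479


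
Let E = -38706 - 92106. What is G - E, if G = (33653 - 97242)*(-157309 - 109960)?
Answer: 16995499253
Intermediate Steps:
E = -130812
G = 16995368441 (G = -63589*(-267269) = 16995368441)
G - E = 16995368441 - 1*(-130812) = 16995368441 + 130812 = 16995499253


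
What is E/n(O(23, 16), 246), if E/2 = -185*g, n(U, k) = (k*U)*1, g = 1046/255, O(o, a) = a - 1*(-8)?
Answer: -19351/75276 ≈ -0.25707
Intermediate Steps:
O(o, a) = 8 + a (O(o, a) = a + 8 = 8 + a)
g = 1046/255 (g = 1046*(1/255) = 1046/255 ≈ 4.1020)
n(U, k) = U*k (n(U, k) = (U*k)*1 = U*k)
E = -77404/51 (E = 2*(-185*1046/255) = 2*(-38702/51) = -77404/51 ≈ -1517.7)
E/n(O(23, 16), 246) = -77404*1/(246*(8 + 16))/51 = -77404/(51*(24*246)) = -77404/51/5904 = -77404/51*1/5904 = -19351/75276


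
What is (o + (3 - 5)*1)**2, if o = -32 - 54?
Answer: 7744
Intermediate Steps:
o = -86
(o + (3 - 5)*1)**2 = (-86 + (3 - 5)*1)**2 = (-86 - 2*1)**2 = (-86 - 2)**2 = (-88)**2 = 7744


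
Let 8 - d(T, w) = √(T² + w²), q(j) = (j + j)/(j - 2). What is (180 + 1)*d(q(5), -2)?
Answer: 1448 - 362*√34/3 ≈ 744.40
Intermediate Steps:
q(j) = 2*j/(-2 + j) (q(j) = (2*j)/(-2 + j) = 2*j/(-2 + j))
d(T, w) = 8 - √(T² + w²)
(180 + 1)*d(q(5), -2) = (180 + 1)*(8 - √((2*5/(-2 + 5))² + (-2)²)) = 181*(8 - √((2*5/3)² + 4)) = 181*(8 - √((2*5*(⅓))² + 4)) = 181*(8 - √((10/3)² + 4)) = 181*(8 - √(100/9 + 4)) = 181*(8 - √(136/9)) = 181*(8 - 2*√34/3) = 1448 - 362*√34/3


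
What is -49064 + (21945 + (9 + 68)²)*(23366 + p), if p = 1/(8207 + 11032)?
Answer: 1139044682714/1749 ≈ 6.5125e+8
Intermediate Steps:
p = 1/19239 ≈ 5.1978e-5
-49064 + (21945 + (9 + 68)²)*(23366 + p) = -49064 + (21945 + (9 + 68)²)*(23366 + 1/19239) = -49064 + (21945 + 77²)*(449538475/19239) = -49064 + (21945 + 5929)*(449538475/19239) = -49064 + 27874*(449538475/19239) = -49064 + 1139130495650/1749 = 1139044682714/1749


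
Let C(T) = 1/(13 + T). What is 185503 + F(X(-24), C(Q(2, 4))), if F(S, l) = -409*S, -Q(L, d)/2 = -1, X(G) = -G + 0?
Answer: 175687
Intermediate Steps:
X(G) = -G
Q(L, d) = 2 (Q(L, d) = -2*(-1) = 2)
185503 + F(X(-24), C(Q(2, 4))) = 185503 - (-409)*(-24) = 185503 - 409*24 = 185503 - 9816 = 175687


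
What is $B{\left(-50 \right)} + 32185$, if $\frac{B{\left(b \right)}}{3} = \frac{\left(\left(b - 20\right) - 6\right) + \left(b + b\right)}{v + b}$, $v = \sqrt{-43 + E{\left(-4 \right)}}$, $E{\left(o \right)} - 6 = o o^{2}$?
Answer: $\frac{27913195}{867} + \frac{176 i \sqrt{101}}{867} \approx 32195.0 + 2.0401 i$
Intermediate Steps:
$E{\left(o \right)} = 6 + o^{3}$ ($E{\left(o \right)} = 6 + o o^{2} = 6 + o^{3}$)
$v = i \sqrt{101}$ ($v = \sqrt{-43 + \left(6 + \left(-4\right)^{3}\right)} = \sqrt{-43 + \left(6 - 64\right)} = \sqrt{-43 - 58} = \sqrt{-101} = i \sqrt{101} \approx 10.05 i$)
$B{\left(b \right)} = \frac{3 \left(-26 + 3 b\right)}{b + i \sqrt{101}}$ ($B{\left(b \right)} = 3 \frac{\left(\left(b - 20\right) - 6\right) + \left(b + b\right)}{i \sqrt{101} + b} = 3 \frac{\left(\left(-20 + b\right) - 6\right) + 2 b}{b + i \sqrt{101}} = 3 \frac{\left(-26 + b\right) + 2 b}{b + i \sqrt{101}} = 3 \frac{-26 + 3 b}{b + i \sqrt{101}} = \frac{3 \left(-26 + 3 b\right)}{b + i \sqrt{101}}$)
$B{\left(-50 \right)} + 32185 = \frac{3 \left(-26 + 3 \left(-50\right)\right)}{-50 + i \sqrt{101}} + 32185 = \frac{3 \left(-26 - 150\right)}{-50 + i \sqrt{101}} + 32185 = 3 \frac{1}{-50 + i \sqrt{101}} \left(-176\right) + 32185 = - \frac{528}{-50 + i \sqrt{101}} + 32185 = 32185 - \frac{528}{-50 + i \sqrt{101}}$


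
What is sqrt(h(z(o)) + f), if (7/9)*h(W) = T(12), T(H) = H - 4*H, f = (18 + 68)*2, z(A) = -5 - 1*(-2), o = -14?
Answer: 4*sqrt(385)/7 ≈ 11.212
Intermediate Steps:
z(A) = -3 (z(A) = -5 + 2 = -3)
f = 172 (f = 86*2 = 172)
T(H) = -3*H
h(W) = -324/7 (h(W) = 9*(-3*12)/7 = (9/7)*(-36) = -324/7)
sqrt(h(z(o)) + f) = sqrt(-324/7 + 172) = sqrt(880/7) = 4*sqrt(385)/7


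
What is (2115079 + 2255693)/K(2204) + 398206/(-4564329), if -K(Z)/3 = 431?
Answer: -6650052090782/1967225799 ≈ -3380.4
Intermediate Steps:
K(Z) = -1293 (K(Z) = -3*431 = -1293)
(2115079 + 2255693)/K(2204) + 398206/(-4564329) = (2115079 + 2255693)/(-1293) + 398206/(-4564329) = 4370772*(-1/1293) + 398206*(-1/4564329) = -1456924/431 - 398206/4564329 = -6650052090782/1967225799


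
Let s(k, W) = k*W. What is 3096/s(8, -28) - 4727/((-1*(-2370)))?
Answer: -524773/33180 ≈ -15.816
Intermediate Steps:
s(k, W) = W*k
3096/s(8, -28) - 4727/((-1*(-2370))) = 3096/((-28*8)) - 4727/((-1*(-2370))) = 3096/(-224) - 4727/2370 = 3096*(-1/224) - 4727*1/2370 = -387/28 - 4727/2370 = -524773/33180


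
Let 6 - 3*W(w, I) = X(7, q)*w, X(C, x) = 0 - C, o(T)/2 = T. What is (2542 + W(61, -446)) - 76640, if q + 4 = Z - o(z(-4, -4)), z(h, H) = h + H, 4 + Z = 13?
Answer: -221861/3 ≈ -73954.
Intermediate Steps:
Z = 9 (Z = -4 + 13 = 9)
z(h, H) = H + h
o(T) = 2*T
q = 21 (q = -4 + (9 - 2*(-4 - 4)) = -4 + (9 - 2*(-8)) = -4 + (9 - 1*(-16)) = -4 + (9 + 16) = -4 + 25 = 21)
X(C, x) = -C
W(w, I) = 2 + 7*w/3 (W(w, I) = 2 - (-1*7)*w/3 = 2 - (-7)*w/3 = 2 + 7*w/3)
(2542 + W(61, -446)) - 76640 = (2542 + (2 + (7/3)*61)) - 76640 = (2542 + (2 + 427/3)) - 76640 = (2542 + 433/3) - 76640 = 8059/3 - 76640 = -221861/3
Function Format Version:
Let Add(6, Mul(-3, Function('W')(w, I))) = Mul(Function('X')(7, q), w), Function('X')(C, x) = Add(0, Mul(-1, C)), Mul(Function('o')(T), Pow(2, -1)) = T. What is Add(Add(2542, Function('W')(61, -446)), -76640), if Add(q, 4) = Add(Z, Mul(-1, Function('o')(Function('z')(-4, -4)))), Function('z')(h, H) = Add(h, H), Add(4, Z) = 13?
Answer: Rational(-221861, 3) ≈ -73954.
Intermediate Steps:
Z = 9 (Z = Add(-4, 13) = 9)
Function('z')(h, H) = Add(H, h)
Function('o')(T) = Mul(2, T)
q = 21 (q = Add(-4, Add(9, Mul(-1, Mul(2, Add(-4, -4))))) = Add(-4, Add(9, Mul(-1, Mul(2, -8)))) = Add(-4, Add(9, Mul(-1, -16))) = Add(-4, Add(9, 16)) = Add(-4, 25) = 21)
Function('X')(C, x) = Mul(-1, C)
Function('W')(w, I) = Add(2, Mul(Rational(7, 3), w)) (Function('W')(w, I) = Add(2, Mul(Rational(-1, 3), Mul(Mul(-1, 7), w))) = Add(2, Mul(Rational(-1, 3), Mul(-7, w))) = Add(2, Mul(Rational(7, 3), w)))
Add(Add(2542, Function('W')(61, -446)), -76640) = Add(Add(2542, Add(2, Mul(Rational(7, 3), 61))), -76640) = Add(Add(2542, Add(2, Rational(427, 3))), -76640) = Add(Add(2542, Rational(433, 3)), -76640) = Add(Rational(8059, 3), -76640) = Rational(-221861, 3)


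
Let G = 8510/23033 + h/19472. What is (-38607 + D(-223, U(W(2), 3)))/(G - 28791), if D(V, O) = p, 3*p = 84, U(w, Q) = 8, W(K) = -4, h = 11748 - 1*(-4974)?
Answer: 8651313281752/6456085818535 ≈ 1.3400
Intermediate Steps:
h = 16722 (h = 11748 + 4974 = 16722)
p = 28 (p = (⅓)*84 = 28)
G = 275432273/224249288 (G = 8510/23033 + 16722/19472 = 8510*(1/23033) + 16722*(1/19472) = 8510/23033 + 8361/9736 = 275432273/224249288 ≈ 1.2282)
D(V, O) = 28
(-38607 + D(-223, U(W(2), 3)))/(G - 28791) = (-38607 + 28)/(275432273/224249288 - 28791) = -38579/(-6456085818535/224249288) = -38579*(-224249288/6456085818535) = 8651313281752/6456085818535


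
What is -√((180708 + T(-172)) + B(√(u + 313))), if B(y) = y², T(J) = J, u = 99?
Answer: -2*√45237 ≈ -425.38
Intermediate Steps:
-√((180708 + T(-172)) + B(√(u + 313))) = -√((180708 - 172) + (√(99 + 313))²) = -√(180536 + (√412)²) = -√(180536 + (2*√103)²) = -√(180536 + 412) = -√180948 = -2*√45237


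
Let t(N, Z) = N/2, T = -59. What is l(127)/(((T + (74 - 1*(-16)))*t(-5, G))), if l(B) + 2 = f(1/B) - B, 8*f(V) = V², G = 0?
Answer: 16645127/9999980 ≈ 1.6645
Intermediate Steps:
t(N, Z) = N/2 (t(N, Z) = N*(½) = N/2)
f(V) = V²/8
l(B) = -2 - B + 1/(8*B²) (l(B) = -2 + ((1/B)²/8 - B) = -2 + (1/(8*B²) - B) = -2 + (-B + 1/(8*B²)) = -2 - B + 1/(8*B²))
l(127)/(((T + (74 - 1*(-16)))*t(-5, G))) = (-2 - 1*127 + (⅛)/127²)/(((-59 + (74 - 1*(-16)))*((½)*(-5)))) = (-2 - 127 + (⅛)*(1/16129))/(((-59 + (74 + 16))*(-5/2))) = (-2 - 127 + 1/129032)/(((-59 + 90)*(-5/2))) = -16645127/(129032*(31*(-5/2))) = -16645127/(129032*(-155/2)) = -16645127/129032*(-2/155) = 16645127/9999980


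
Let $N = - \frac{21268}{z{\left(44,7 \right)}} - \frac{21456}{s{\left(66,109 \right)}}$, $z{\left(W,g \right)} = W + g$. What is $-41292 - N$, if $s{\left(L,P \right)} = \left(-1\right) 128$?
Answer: $- \frac{16745383}{408} \approx -41043.0$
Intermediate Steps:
$s{\left(L,P \right)} = -128$
$N = - \frac{101753}{408}$ ($N = - \frac{21268}{44 + 7} - \frac{21456}{-128} = - \frac{21268}{51} - - \frac{1341}{8} = \left(-21268\right) \frac{1}{51} + \frac{1341}{8} = - \frac{21268}{51} + \frac{1341}{8} = - \frac{101753}{408} \approx -249.39$)
$-41292 - N = -41292 - - \frac{101753}{408} = -41292 + \frac{101753}{408} = - \frac{16745383}{408}$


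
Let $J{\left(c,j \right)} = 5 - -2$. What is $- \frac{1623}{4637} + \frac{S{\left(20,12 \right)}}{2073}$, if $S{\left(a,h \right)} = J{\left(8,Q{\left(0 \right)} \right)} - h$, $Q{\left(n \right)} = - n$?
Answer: $- \frac{3387664}{9612501} \approx -0.35242$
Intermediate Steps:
$J{\left(c,j \right)} = 7$ ($J{\left(c,j \right)} = 5 + 2 = 7$)
$S{\left(a,h \right)} = 7 - h$
$- \frac{1623}{4637} + \frac{S{\left(20,12 \right)}}{2073} = - \frac{1623}{4637} + \frac{7 - 12}{2073} = \left(-1623\right) \frac{1}{4637} + \left(7 - 12\right) \frac{1}{2073} = - \frac{1623}{4637} - \frac{5}{2073} = - \frac{3387664}{9612501}$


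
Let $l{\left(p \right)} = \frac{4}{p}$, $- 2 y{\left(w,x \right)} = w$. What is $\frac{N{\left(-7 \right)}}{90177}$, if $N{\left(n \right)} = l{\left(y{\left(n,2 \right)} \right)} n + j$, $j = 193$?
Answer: $\frac{185}{90177} \approx 0.0020515$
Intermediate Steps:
$y{\left(w,x \right)} = - \frac{w}{2}$
$N{\left(n \right)} = 185$ ($N{\left(n \right)} = \frac{4}{\left(- \frac{1}{2}\right) n} n + 193 = 4 \left(- \frac{2}{n}\right) n + 193 = - \frac{8}{n} n + 193 = -8 + 193 = 185$)
$\frac{N{\left(-7 \right)}}{90177} = \frac{185}{90177}$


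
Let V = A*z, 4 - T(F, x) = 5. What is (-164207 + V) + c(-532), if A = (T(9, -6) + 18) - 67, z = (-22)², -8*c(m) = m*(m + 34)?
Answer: -221524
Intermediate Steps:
c(m) = -m*(34 + m)/8 (c(m) = -m*(m + 34)/8 = -m*(34 + m)/8)
T(F, x) = -1 (T(F, x) = 4 - 1*5 = 4 - 5 = -1)
z = 484
A = -50 (A = (-1 + 18) - 67 = 17 - 67 = -50)
V = -24200 (V = -50*484 = -24200)
(-164207 + V) + c(-532) = (-164207 - 24200) - ⅛*(-532)*(34 - 532) = -188407 - ⅛*(-532)*(-498) = -188407 - 33117 = -221524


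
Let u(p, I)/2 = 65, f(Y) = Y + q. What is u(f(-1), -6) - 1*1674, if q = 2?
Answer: -1544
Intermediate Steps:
f(Y) = 2 + Y (f(Y) = Y + 2 = 2 + Y)
u(p, I) = 130 (u(p, I) = 2*65 = 130)
u(f(-1), -6) - 1*1674 = 130 - 1*1674 = 130 - 1674 = -1544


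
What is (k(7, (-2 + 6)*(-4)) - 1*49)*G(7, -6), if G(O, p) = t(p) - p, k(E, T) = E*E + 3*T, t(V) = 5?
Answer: -528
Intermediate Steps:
k(E, T) = E**2 + 3*T
G(O, p) = 5 - p
(k(7, (-2 + 6)*(-4)) - 1*49)*G(7, -6) = ((7**2 + 3*((-2 + 6)*(-4))) - 1*49)*(5 - 1*(-6)) = ((49 + 3*(4*(-4))) - 49)*(5 + 6) = ((49 + 3*(-16)) - 49)*11 = ((49 - 48) - 49)*11 = (1 - 49)*11 = -48*11 = -528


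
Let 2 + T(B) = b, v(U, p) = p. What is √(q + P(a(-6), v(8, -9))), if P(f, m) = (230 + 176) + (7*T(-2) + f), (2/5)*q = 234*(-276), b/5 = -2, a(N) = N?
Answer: 2*I*√40286 ≈ 401.43*I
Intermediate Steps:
b = -10 (b = 5*(-2) = -10)
q = -161460 (q = 5*(234*(-276))/2 = (5/2)*(-64584) = -161460)
T(B) = -12 (T(B) = -2 - 10 = -12)
P(f, m) = 322 + f (P(f, m) = (230 + 176) + (7*(-12) + f) = 406 + (-84 + f) = 322 + f)
√(q + P(a(-6), v(8, -9))) = √(-161460 + (322 - 6)) = √(-161460 + 316) = √(-161144) = 2*I*√40286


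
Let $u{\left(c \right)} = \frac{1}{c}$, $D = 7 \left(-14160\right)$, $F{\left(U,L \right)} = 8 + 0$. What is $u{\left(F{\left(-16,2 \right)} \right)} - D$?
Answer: $\frac{792961}{8} \approx 99120.0$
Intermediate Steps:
$F{\left(U,L \right)} = 8$
$D = -99120$
$u{\left(F{\left(-16,2 \right)} \right)} - D = \frac{1}{8} - -99120 = \frac{1}{8} + 99120 = \frac{792961}{8}$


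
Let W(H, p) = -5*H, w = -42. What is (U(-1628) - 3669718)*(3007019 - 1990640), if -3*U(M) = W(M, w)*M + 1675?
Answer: 759265943163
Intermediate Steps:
U(M) = -1675/3 + 5*M²/3 (U(M) = -((-5*M)*M + 1675)/3 = -(-5*M² + 1675)/3 = -(1675 - 5*M²)/3 = -1675/3 + 5*M²/3)
(U(-1628) - 3669718)*(3007019 - 1990640) = ((-1675/3 + (5/3)*(-1628)²) - 3669718)*(3007019 - 1990640) = ((-1675/3 + (5/3)*2650384) - 3669718)*1016379 = ((-1675/3 + 13251920/3) - 3669718)*1016379 = (13250245/3 - 3669718)*1016379 = (2241091/3)*1016379 = 759265943163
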